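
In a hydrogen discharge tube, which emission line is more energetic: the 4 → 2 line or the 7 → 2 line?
7 → 2

Calculate the energy for each transition:

Transition 4 → 2:
ΔE₁ = |E_2 - E_4| = |-13.6057/2² - (-13.6057/4²)|
ΔE₁ = |-3.4014250000 - (-0.8503562500)| = 2.5510688 eV

Transition 7 → 2:
ΔE₂ = |E_2 - E_7| = |-13.6057/2² - (-13.6057/7²)|
ΔE₂ = |-3.4014250000 - (-0.2776673469)| = 3.1237577 eV

Since 3.1237577 eV > 2.5510688 eV, the transition 7 → 2 emits the more energetic photon.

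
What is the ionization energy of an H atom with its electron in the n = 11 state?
0.1124 eV

The ionization energy is the energy needed to remove the electron completely (n → ∞).

For hydrogen, E_n = -13.6057 eV / n².

At n = 11: E_11 = -13.6057 / 11² = -0.1124438 eV
At n = ∞: E_∞ = 0 eV

Ionization energy = E_∞ - E_11 = 0 - (-0.1124438) = 0.1124438 eV
Ionization energy ≈ 0.1124 eV

This is also called the binding energy of the electron in state n = 11.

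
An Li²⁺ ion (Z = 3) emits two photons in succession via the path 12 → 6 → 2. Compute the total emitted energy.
29.7625 eV

The energy levels of Li²⁺ are E_n = -13.6057 × 3² / n² eV.

First transition (12 → 6):
ΔE₁ = |E_6 - E_12|
ΔE₁ = |-3.4014250000 - (-0.8503562500)| = 2.5510688 eV

Second transition (6 → 2):
ΔE₂ = |E_2 - E_6|
ΔE₂ = |-30.6128250000 - (-3.4014250000)| = 27.2114000 eV

Total energy released:
E_total = ΔE₁ + ΔE₂ = 2.5510688 + 27.2114000 = 29.7625 eV

Note: This equals the direct transition 12 → 2: 29.7625 eV ✓
Energy is conserved regardless of the path taken.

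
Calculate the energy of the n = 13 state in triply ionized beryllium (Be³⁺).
-1.288 eV

For hydrogen-like ions, the energy levels scale with Z²:
E_n = -13.6057 Z² / n² eV

For Be³⁺ (Z = 4) at n = 13:
E_13 = -13.6057 × 4² / 13²
E_13 = -13.6057 × 16 / 169
E_13 = -217.6912 / 169
E_13 = -1.288 eV

The energy is 16 times more negative than hydrogen at the same n due to the stronger nuclear charge.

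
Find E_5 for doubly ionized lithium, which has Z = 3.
-4.898052 eV

For hydrogen-like ions, the energy levels scale with Z²:
E_n = -13.6057 Z² / n² eV

For Li²⁺ (Z = 3) at n = 5:
E_5 = -13.6057 × 3² / 5²
E_5 = -13.6057 × 9 / 25
E_5 = -122.4513 / 25
E_5 = -4.898052 eV

The energy is 9 times more negative than hydrogen at the same n due to the stronger nuclear charge.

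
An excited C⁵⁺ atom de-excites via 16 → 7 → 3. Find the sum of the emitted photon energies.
52.50950 eV

The energy levels of C⁵⁺ are E_n = -13.6057 × 6² / n² eV.

First transition (16 → 7):
ΔE₁ = |E_7 - E_16|
ΔE₁ = |-9.99602448980 - (-1.91330156250)| = 8.08272293 eV

Second transition (7 → 3):
ΔE₂ = |E_3 - E_7|
ΔE₂ = |-54.42280000000 - (-9.99602448980)| = 44.42677551 eV

Total energy released:
E_total = ΔE₁ + ΔE₂ = 8.08272293 + 44.42677551 = 52.50950 eV

Note: This equals the direct transition 16 → 3: 52.50950 eV ✓
Energy is conserved regardless of the path taken.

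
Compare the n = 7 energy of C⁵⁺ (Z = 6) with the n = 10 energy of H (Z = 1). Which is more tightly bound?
C⁵⁺ at n = 7 (E = -9.996 eV)

Using E_n = -13.6057 Z² / n² eV:

C⁵⁺ (Z = 6) at n = 7:
E = -13.6057 × 6² / 7² = -13.6057 × 36 / 49 = -9.996024 eV

H (Z = 1) at n = 10:
E = -13.6057 × 1² / 10² = -13.6057 × 1 / 100 = -0.136057 eV

Since -9.996024 eV < -0.136057 eV,
C⁵⁺ at n = 7 is more tightly bound (requires more energy to ionize).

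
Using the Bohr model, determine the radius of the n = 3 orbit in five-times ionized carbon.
0.07938 nm (or 0.79377 Å)

The Bohr radius formula is:
r_n = n² a₀ / Z

where a₀ = 0.05291772 nm is the Bohr radius.

For C⁵⁺ (Z = 6) at n = 3:
r_3 = 3² × 0.05291772 nm / 6
r_3 = 9 × 0.05291772 nm / 6
r_3 = 0.476259 nm / 6
r_3 = 0.07938 nm

The electron orbits at approximately 0.07938 nm from the nucleus.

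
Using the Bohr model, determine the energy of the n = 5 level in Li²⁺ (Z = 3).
-4.8981 eV

For hydrogen-like ions, the energy levels scale with Z²:
E_n = -13.6057 Z² / n² eV

For Li²⁺ (Z = 3) at n = 5:
E_5 = -13.6057 × 3² / 5²
E_5 = -13.6057 × 9 / 25
E_5 = -122.4513 / 25
E_5 = -4.8981 eV

The energy is 9 times more negative than hydrogen at the same n due to the stronger nuclear charge.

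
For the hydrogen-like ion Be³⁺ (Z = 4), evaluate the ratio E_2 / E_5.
6.250000

Using E_n = -13.6057 Z² / n² eV with Z = 4:

E_2 = -13.6057 × 4² / 2² = -217.6912 / 4 = -54.422800000000 eV
E_5 = -13.6057 × 4² / 5² = -217.6912 / 25 = -8.707648000000 eV

The ratio is:
E_2/E_5 = (-54.422800000000) / (-8.707648000000)
E_2/E_5 = (-217.6912/4) / (-217.6912/25)
E_2/E_5 = 25/4
E_2/E_5 = 6.250000
(Note: the Z² factors cancel in the ratio.)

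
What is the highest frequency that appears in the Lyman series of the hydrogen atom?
3.290e+15 Hz

The series limit corresponds to the transition from n = ∞ to n = 1.
This is the highest energy (shortest wavelength) transition in the Lyman series.

E_∞ = 0 eV
E_1 = -13.6057 / 1² = -13.60570 eV

Energy at series limit:
ΔE = E_∞ - E_1 = 0 - (-13.60570) = 13.60570 eV
E = 13.60570 eV × (1.602177 × 10⁻¹⁹ J/eV) = 2.17987e-18 J
f = E/h = 2.17987e-18 J / (6.62607 × 10⁻³⁴ J·s) = 3.290e+15 Hz

This energy equals the ionization energy from the n = 1 state of hydrogen.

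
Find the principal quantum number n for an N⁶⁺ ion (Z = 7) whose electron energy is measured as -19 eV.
n = 6

The exact energy levels follow E_n = -13.6057 Z² / n² eV with Z = 7.

The measured value (-19 eV) is reported to only 2 significant figures, so we must test candidate n values and see which one matches to that precision.

Candidate energies:
  n = 4:  E = -13.6057 × 7² / 4² = -41.667456 eV
  n = 5:  E = -13.6057 × 7² / 5² = -26.667172 eV
  n = 6:  E = -13.6057 × 7² / 6² = -18.518869 eV  ← matches
  n = 7:  E = -13.6057 × 7² / 7² = -13.605700 eV
  n = 8:  E = -13.6057 × 7² / 8² = -10.416864 eV

Checking against the measurement of -19 eV (2 sig figs), only n = 6 agrees:
E_6 = -18.518869 eV, which rounds to -19 eV ✓

Therefore n = 6.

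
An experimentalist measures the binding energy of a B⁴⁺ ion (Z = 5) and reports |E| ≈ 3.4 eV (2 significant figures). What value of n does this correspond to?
n = 10

The exact energy levels follow E_n = -13.6057 Z² / n² eV with Z = 5.

The measured value (-3.4 eV) is reported to only 2 significant figures, so we must test candidate n values and see which one matches to that precision.

Candidate energies:
  n = 8:  E = -13.6057 × 5² / 8² = -5.31473 eV
  n = 9:  E = -13.6057 × 5² / 9² = -4.19929 eV
  n = 10:  E = -13.6057 × 5² / 10² = -3.40143 eV  ← matches
  n = 11:  E = -13.6057 × 5² / 11² = -2.81110 eV
  n = 12:  E = -13.6057 × 5² / 12² = -2.36210 eV

Checking against the measurement of -3.4 eV (2 sig figs), only n = 10 agrees:
E_10 = -3.40143 eV, which rounds to -3.4 eV ✓

Therefore n = 10.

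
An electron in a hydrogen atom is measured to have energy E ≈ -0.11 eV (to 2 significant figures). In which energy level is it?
n = 11

The exact energy levels follow E_n = -13.6057 eV / n².

The measured value (-0.11 eV) is reported to only 2 significant figures, so we must test candidate n values and see which one matches to that precision.

Candidate energies:
  n = 9:  E = -13.6057/9² = -0.16797 eV
  n = 10:  E = -13.6057/10² = -0.13606 eV
  n = 11:  E = -13.6057/11² = -0.11244 eV  ← matches
  n = 12:  E = -13.6057/12² = -0.09448 eV
  n = 13:  E = -13.6057/13² = -0.08051 eV

Checking against the measurement of -0.11 eV (2 sig figs), only n = 11 agrees:
E_11 = -0.11244 eV, which rounds to -0.11 eV ✓

Therefore n = 11.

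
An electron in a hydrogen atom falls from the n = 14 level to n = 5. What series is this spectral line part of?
Pfund series

The spectral series in hydrogen are named based on the final (lower) energy level:
- Lyman series: n_final = 1 (ultraviolet)
- Balmer series: n_final = 2 (visible/near-UV)
- Paschen series: n_final = 3 (infrared)
- Brackett series: n_final = 4 (infrared)
- Pfund series: n_final = 5 (far infrared)

Since this transition ends at n = 5, it belongs to the Pfund series.

For reference, this 14 → 5 line has photon energy
ΔE = 13.6057 eV × (1/5² - 1/14²) = 0.4748111633 eV,
corresponding to wavelength λ = hc/ΔE = 1239.84 eV·nm / 0.4748111633 eV = 2611.2276 nm in the far infrared region.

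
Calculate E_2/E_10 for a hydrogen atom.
25.0000

Using E_n = -13.6057 Z² / n² eV with Z = 1:

E_2 = -13.6057 / 2² = -13.6057 / 4 = -3.4014250000 eV
E_10 = -13.6057 / 10² = -13.6057 / 100 = -0.1360570000 eV

The ratio is:
E_2/E_10 = (-3.4014250000) / (-0.1360570000)
E_2/E_10 = (-13.6057/4) / (-13.6057/100)
E_2/E_10 = 100/4
E_2/E_10 = 25.0000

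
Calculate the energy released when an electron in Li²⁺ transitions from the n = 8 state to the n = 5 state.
2.98 eV

The energy levels are E_n = -13.6057 Z² eV / n².

Energy at n = 8: E_8 = -13.6057 × 3² / 8² = -1.91330 eV
Energy at n = 5: E_5 = -13.6057 × 3² / 5² = -4.89805 eV

For emission (electron falling to lower state), the photon energy is:
E_photon = E_8 - E_5 = |-1.91330 - (-4.89805)|
E_photon = 2.98 eV

This energy is carried away by the emitted photon.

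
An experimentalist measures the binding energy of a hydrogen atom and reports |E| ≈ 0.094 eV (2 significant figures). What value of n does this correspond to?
n = 12

The exact energy levels follow E_n = -13.6057 eV / n².

The measured value (-0.094 eV) is reported to only 2 significant figures, so we must test candidate n values and see which one matches to that precision.

Candidate energies:
  n = 10:  E = -13.6057/10² = -0.136057 eV
  n = 11:  E = -13.6057/11² = -0.112444 eV
  n = 12:  E = -13.6057/12² = -0.094484 eV  ← matches
  n = 13:  E = -13.6057/13² = -0.080507 eV
  n = 14:  E = -13.6057/14² = -0.069417 eV

Checking against the measurement of -0.094 eV (2 sig figs), only n = 12 agrees:
E_12 = -0.094484 eV, which rounds to -0.094 eV ✓

Therefore n = 12.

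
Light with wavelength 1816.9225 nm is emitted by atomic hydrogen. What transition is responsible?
n = 9 → n = 4

First, find the photon energy from the wavelength (hc = 1239.84 eV·nm):
E = hc/λ = 1239.84 eV·nm / 1816.9225 nm = 0.68238464 eV

The energy levels of hydrogen satisfy E_n = -13.6057 / n² eV, so an emission n_i → n_f releases
ΔE = 13.6057 × (1/n_f² − 1/n_i²) eV.

Setting ΔE equal to the photon energy:
1/n_f² − 1/n_i² = 0.68238464 / 13.6057 = 0.050154321

Since 1/n_i² must be positive, we need 1/n_f² > 0.050154321, i.e. n_f ≤ 4. For each allowed n_f, solve n_i = (1/n_f² − 0.050154321)^(−1/2) and check whether it is a whole number:
  n_f = 1: 1/n_i² = 1.000000000 − 0.050154321 = 0.949845679 → n_i = 1.026  (not an integer) ✗
  n_f = 2: 1/n_i² = 0.250000000 − 0.050154321 = 0.199845679 → n_i = 2.237  (not an integer) ✗
  n_f = 3: 1/n_i² = 0.111111111 − 0.050154321 = 0.060956790 → n_i = 4.050  (not an integer) ✗
  n_f = 4: 1/n_i² = 0.062500000 − 0.050154321 = 0.012345679 → n_i = 9.000  → integer, n_i = 9 ✓

Only n_f = 4 gives an integer upper level, n_i = 9.

The transition is from n = 9 to n = 4 (emission).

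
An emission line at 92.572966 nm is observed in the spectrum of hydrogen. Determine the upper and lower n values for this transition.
n = 8 → n = 1

First, find the photon energy from the wavelength (hc = 1239.84 eV·nm):
E = hc/λ = 1239.84 eV·nm / 92.572966 nm = 13.393111 eV

The energy levels of hydrogen satisfy E_n = -13.6057 / n² eV, so an emission n_i → n_f releases
ΔE = 13.6057 × (1/n_f² − 1/n_i²) eV.

Setting ΔE equal to the photon energy:
1/n_f² − 1/n_i² = 13.393111 / 13.6057 = 0.98437500

Since 1/n_i² must be positive, we need 1/n_f² > 0.98437500, i.e. n_f ≤ 1. For each allowed n_f, solve n_i = (1/n_f² − 0.98437500)^(−1/2) and check whether it is a whole number:
  n_f = 1: 1/n_i² = 1.00000000 − 0.98437500 = 0.01562500 → n_i = 8.000  → integer, n_i = 8 ✓

Only n_f = 1 gives an integer upper level, n_i = 8.

The transition is from n = 8 to n = 1 (emission).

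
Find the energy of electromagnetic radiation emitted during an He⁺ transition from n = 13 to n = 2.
13.283672 eV

The energy levels are E_n = -13.6057 Z² eV / n².

Energy at n = 13: E_13 = -13.6057 × 2² / 13² = -0.322028402 eV
Energy at n = 2: E_2 = -13.6057 × 2² / 2² = -13.605700000 eV

For emission (electron falling to lower state), the photon energy is:
E_photon = E_13 - E_2 = |-0.322028402 - (-13.605700000)|
E_photon = 13.283672 eV

This energy is carried away by the emitted photon.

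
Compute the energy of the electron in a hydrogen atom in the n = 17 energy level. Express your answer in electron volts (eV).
-0.047 eV

The energy levels of a hydrogen-like atom are given by:
E_n = -13.6057 eV / n²

For n = 17:
E_17 = -13.6057 eV / 17²
E_17 = -13.6057 eV / 289
E_17 = -0.047 eV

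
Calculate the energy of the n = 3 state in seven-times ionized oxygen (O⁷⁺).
-96.752 eV

For hydrogen-like ions, the energy levels scale with Z²:
E_n = -13.6057 Z² / n² eV

For O⁷⁺ (Z = 8) at n = 3:
E_3 = -13.6057 × 8² / 3²
E_3 = -13.6057 × 64 / 9
E_3 = -870.7648 / 9
E_3 = -96.752 eV

The energy is 64 times more negative than hydrogen at the same n due to the stronger nuclear charge.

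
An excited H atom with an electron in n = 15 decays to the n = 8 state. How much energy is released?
0.1521 eV

The energy levels are E_n = -13.6057 eV / n².

Energy at n = 15: E_15 = -13.6057 / 15² = -0.0604698 eV
Energy at n = 8: E_8 = -13.6057 / 8² = -0.2125891 eV

For emission (electron falling to lower state), the photon energy is:
E_photon = E_15 - E_8 = |-0.0604698 - (-0.2125891)|
E_photon = 0.1521 eV

This energy is carried away by the emitted photon.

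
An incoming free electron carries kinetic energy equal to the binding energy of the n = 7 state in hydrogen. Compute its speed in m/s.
3.1253e+05 m/s (or 0.10% of c)

The binding energy at n = 7 for hydrogen is:
E_7 = -13.6057/7² = -0.27766735 eV
|E_7| = 0.27766735 eV

Convert to Joules:
KE = 0.27766735 eV × (1.602177 × 10⁻¹⁹ J/eV) = 4.448722e-20 J

Using KE = ½mv²:
v = √(2·KE/m_e)
v = √(2 × 4.448722e-20 J / 9.10938 × 10⁻³¹ kg)
v = 3.1253e+05 m/s

This is approximately 0.10% the speed of light.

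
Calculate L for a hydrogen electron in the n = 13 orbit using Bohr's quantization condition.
1.37094e-33 J·s (or 13ℏ)

In the Bohr model, angular momentum is quantized:
L = nℏ

where ℏ = h/(2π) = 1.0545718e-34 J·s

For n = 13:
L = 13 × 1.0545718e-34 J·s
L = 1.37094e-33 J·s

This can also be written as L = 13ℏ.
The angular momentum is an integer multiple of the reduced Planck constant.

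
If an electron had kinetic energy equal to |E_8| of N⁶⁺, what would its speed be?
1.91423e+06 m/s (or 0.6385% of c)

The binding energy at n = 8 for N⁶⁺ is:
E_8 = -13.6057 × 7²/8² = -10.4168641 eV
|E_8| = 10.4168641 eV

Convert to Joules:
KE = 10.4168641 eV × (1.602177 × 10⁻¹⁹ J/eV) = 1.6689660e-18 J

Using KE = ½mv²:
v = √(2·KE/m_e)
v = √(2 × 1.6689660e-18 J / 9.10938 × 10⁻³¹ kg)
v = 1.91423e+06 m/s

This is approximately 0.6385% the speed of light.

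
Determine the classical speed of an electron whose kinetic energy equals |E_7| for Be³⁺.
1.25e+06 m/s (or 0.417% of c)

The binding energy at n = 7 for Be³⁺ is:
E_7 = -13.6057 × 4²/7² = -4.44268 eV
|E_7| = 4.44268 eV

Convert to Joules:
KE = 4.44268 eV × (1.602177 × 10⁻¹⁹ J/eV) = 7.1180e-19 J

Using KE = ½mv²:
v = √(2·KE/m_e)
v = √(2 × 7.1180e-19 J / 9.10938 × 10⁻³¹ kg)
v = 1.25e+06 m/s

This is approximately 0.417% the speed of light.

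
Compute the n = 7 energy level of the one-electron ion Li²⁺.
-2.50 eV

For hydrogen-like ions, the energy levels scale with Z²:
E_n = -13.6057 Z² / n² eV

For Li²⁺ (Z = 3) at n = 7:
E_7 = -13.6057 × 3² / 7²
E_7 = -13.6057 × 9 / 49
E_7 = -122.4513 / 49
E_7 = -2.50 eV

The energy is 9 times more negative than hydrogen at the same n due to the stronger nuclear charge.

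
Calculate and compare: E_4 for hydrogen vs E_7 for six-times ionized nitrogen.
N⁶⁺ at n = 7 (E = -13.605700 eV)

Using E_n = -13.6057 Z² / n² eV:

H (Z = 1) at n = 4:
E = -13.6057 × 1² / 4² = -13.6057 × 1 / 16 = -0.850356250 eV

N⁶⁺ (Z = 7) at n = 7:
E = -13.6057 × 7² / 7² = -13.6057 × 49 / 49 = -13.605700000 eV

Since -13.605700000 eV < -0.850356250 eV,
N⁶⁺ at n = 7 is more tightly bound (requires more energy to ionize).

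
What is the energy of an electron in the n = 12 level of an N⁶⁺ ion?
-4.629717 eV

For hydrogen-like ions, the energy levels scale with Z²:
E_n = -13.6057 Z² / n² eV

For N⁶⁺ (Z = 7) at n = 12:
E_12 = -13.6057 × 7² / 12²
E_12 = -13.6057 × 49 / 144
E_12 = -666.6793 / 144
E_12 = -4.629717 eV

The energy is 49 times more negative than hydrogen at the same n due to the stronger nuclear charge.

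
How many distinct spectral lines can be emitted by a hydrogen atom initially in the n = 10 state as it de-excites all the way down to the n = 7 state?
6

The electron can occupy levels n = 7, 8, ..., 10 during de-excitation — that is m = 10 - 7 + 1 = 4 distinct levels.

The number of distinct spectral lines equals the number of ways to choose 2 of these m levels (each pair gives one possible emission transition):

Number of lines = m(m-1)/2 = 4×3/2 = 6

These correspond to all possible transitions between the 4 levels:
10 → 9, 10 → 8, 10 → 7, 9 → 8, 9 → 7, 8 → 7

Each transition produces a photon with a unique energy (and thus wavelength). This count does not depend on Z.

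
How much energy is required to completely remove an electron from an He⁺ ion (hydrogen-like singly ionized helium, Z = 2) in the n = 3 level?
6.05 eV

The ionization energy is the energy needed to remove the electron completely (n → ∞).

For a hydrogen-like ion with Z = 2, E_n = -13.6057 Z² / n² eV.

At n = 3: E_3 = -13.6057 × 2² / 3² = -6.04698 eV
At n = ∞: E_∞ = 0 eV

Ionization energy = E_∞ - E_3 = 0 - (-6.04698) = 6.04698 eV
Ionization energy ≈ 6.05 eV

This is also called the binding energy of the electron in state n = 3.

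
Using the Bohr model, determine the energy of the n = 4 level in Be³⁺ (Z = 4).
-13.605700 eV

For hydrogen-like ions, the energy levels scale with Z²:
E_n = -13.6057 Z² / n² eV

For Be³⁺ (Z = 4) at n = 4:
E_4 = -13.6057 × 4² / 4²
E_4 = -13.6057 × 16 / 16
E_4 = -217.6912 / 16
E_4 = -13.605700 eV

The energy is 16 times more negative than hydrogen at the same n due to the stronger nuclear charge.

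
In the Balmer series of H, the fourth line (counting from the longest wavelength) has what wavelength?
410.07 nm

The lines of a series are numbered from the longest wavelength (smallest ΔE) outward; the fourth line is the transition from n = n_f + 4 to n_f.
The Balmer series has all transitions ending at n_f = 2.

For H, the fourth line (δ-line) is the jump from n = 6 to n = 2:
E_6 = -13.6057 / 6² = -0.377936 eV
E_2 = -13.6057 / 2² = -3.401425 eV
ΔE = E_6 - E_2 = 3.023489 eV

λ = hc/E = 1239.84 eV·nm / 3.023489 eV
λ = 410.07 nm

This is the δ-line of the Balmer series in H.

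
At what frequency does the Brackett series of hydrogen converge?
2.056e+14 Hz

The series limit corresponds to the transition from n = ∞ to n = 4.
This is the highest energy (shortest wavelength) transition in the Brackett series.

E_∞ = 0 eV
E_4 = -13.6057 / 4² = -0.8503563 eV

Energy at series limit:
ΔE = E_∞ - E_4 = 0 - (-0.8503563) = 0.8503563 eV
E = 0.8503563 eV × (1.602177 × 10⁻¹⁹ J/eV) = 1.36242e-19 J
f = E/h = 1.36242e-19 J / (6.62607 × 10⁻³⁴ J·s) = 2.056e+14 Hz

This energy equals the ionization energy from the n = 4 state of hydrogen.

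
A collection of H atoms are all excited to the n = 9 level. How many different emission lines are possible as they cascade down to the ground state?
36

The electron can occupy levels n = 1, 2, ..., 9 during de-excitation — that is m = 9 - 1 + 1 = 9 distinct levels.

The number of distinct spectral lines equals the number of ways to choose 2 of these m levels (each pair gives one possible emission transition):

Number of lines = m(m-1)/2 = 9×8/2 = 36

These correspond to all possible transitions between the 9 levels:
9 → 8, 9 → 7, 9 → 6, 9 → 5, 9 → 4, 9 → 3, 9 → 2, 9 → 1...

Each transition produces a photon with a unique energy (and thus wavelength). This count does not depend on Z.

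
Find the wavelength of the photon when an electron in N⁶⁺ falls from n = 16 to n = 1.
1.8670 nm

First, find the transition energy using E_n = -13.6057 Z² / n² eV:
E_16 = -13.6057 × 7² / 16² = -2.604216 eV
E_1 = -13.6057 × 7² / 1² = -666.679300 eV

Photon energy: |ΔE| = |E_1 - E_16| = 664.075084 eV

Convert to wavelength using E = hc/λ with hc = 1239.84 eV·nm:
λ = hc/E = 1239.84 eV·nm / 664.075084 eV
λ = 1.8670 nm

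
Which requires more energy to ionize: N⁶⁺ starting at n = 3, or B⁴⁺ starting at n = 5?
N⁶⁺ at n = 3 (E = -74.075 eV)

Using E_n = -13.6057 Z² / n² eV:

N⁶⁺ (Z = 7) at n = 3:
E = -13.6057 × 7² / 3² = -13.6057 × 49 / 9 = -74.075478 eV

B⁴⁺ (Z = 5) at n = 5:
E = -13.6057 × 5² / 5² = -13.6057 × 25 / 25 = -13.605700 eV

Since -74.075478 eV < -13.605700 eV,
N⁶⁺ at n = 3 is more tightly bound (requires more energy to ionize).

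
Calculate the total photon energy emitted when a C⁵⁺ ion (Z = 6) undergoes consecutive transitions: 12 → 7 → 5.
16.1908 eV

The energy levels of C⁵⁺ are E_n = -13.6057 × 6² / n² eV.

First transition (12 → 7):
ΔE₁ = |E_7 - E_12|
ΔE₁ = |-9.9960244898 - (-3.4014250000)| = 6.5945995 eV

Second transition (7 → 5):
ΔE₂ = |E_5 - E_7|
ΔE₂ = |-19.5922080000 - (-9.9960244898)| = 9.5961835 eV

Total energy released:
E_total = ΔE₁ + ΔE₂ = 6.5945995 + 9.5961835 = 16.1908 eV

Note: This equals the direct transition 12 → 5: 16.1908 eV ✓
Energy is conserved regardless of the path taken.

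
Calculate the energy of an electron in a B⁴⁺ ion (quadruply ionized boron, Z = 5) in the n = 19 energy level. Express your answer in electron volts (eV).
-0.942 eV

The energy levels of a hydrogen-like atom are given by:
E_n = -13.6057 Z² / n² eV  (with Z = 5 for B⁴⁺)

For n = 19:
E_19 = -13.6057 × 5² / 19²
E_19 = -13.6057 × 25 / 361
E_19 = -0.942 eV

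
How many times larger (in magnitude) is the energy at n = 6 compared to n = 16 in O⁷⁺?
7.11111

Using E_n = -13.6057 Z² / n² eV with Z = 8:

E_6 = -13.6057 × 8² / 6² = -870.7648 / 36 = -24.18791111111 eV
E_16 = -13.6057 × 8² / 16² = -870.7648 / 256 = -3.40142500000 eV

The ratio is:
E_6/E_16 = (-24.18791111111) / (-3.40142500000)
E_6/E_16 = (-870.7648/36) / (-870.7648/256)
E_6/E_16 = 256/36
E_6/E_16 = 7.11111
(Note: the Z² factors cancel in the ratio.)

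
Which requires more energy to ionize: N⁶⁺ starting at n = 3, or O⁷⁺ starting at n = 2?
O⁷⁺ at n = 2 (E = -217.69 eV)

Using E_n = -13.6057 Z² / n² eV:

N⁶⁺ (Z = 7) at n = 3:
E = -13.6057 × 7² / 3² = -13.6057 × 49 / 9 = -74.07548 eV

O⁷⁺ (Z = 8) at n = 2:
E = -13.6057 × 8² / 2² = -13.6057 × 64 / 4 = -217.69120 eV

Since -217.69120 eV < -74.07548 eV,
O⁷⁺ at n = 2 is more tightly bound (requires more energy to ionize).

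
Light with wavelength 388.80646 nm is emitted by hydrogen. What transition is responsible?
n = 8 → n = 2

First, find the photon energy from the wavelength (hc = 1239.84 eV·nm):
E = hc/λ = 1239.84 eV·nm / 388.80646 nm = 3.1888359 eV

The energy levels of hydrogen satisfy E_n = -13.6057 / n² eV, so an emission n_i → n_f releases
ΔE = 13.6057 × (1/n_f² − 1/n_i²) eV.

Setting ΔE equal to the photon energy:
1/n_f² − 1/n_i² = 3.1888359 / 13.6057 = 0.23437500

Since 1/n_i² must be positive, we need 1/n_f² > 0.23437500, i.e. n_f ≤ 2. For each allowed n_f, solve n_i = (1/n_f² − 0.23437500)^(−1/2) and check whether it is a whole number:
  n_f = 1: 1/n_i² = 1.00000000 − 0.23437500 = 0.76562500 → n_i = 1.143  (not an integer) ✗
  n_f = 2: 1/n_i² = 0.25000000 − 0.23437500 = 0.01562500 → n_i = 8.000  → integer, n_i = 8 ✓

Only n_f = 2 gives an integer upper level, n_i = 8.

The transition is from n = 8 to n = 2 (emission).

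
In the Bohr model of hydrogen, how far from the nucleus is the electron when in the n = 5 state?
1.32294 nm (or 13.22943 Å)

The Bohr radius formula is:
r_n = n² a₀ / Z

where a₀ = 0.05291772 nm is the Bohr radius.

For H (Z = 1) at n = 5:
r_5 = 5² × 0.05291772 nm / 1
r_5 = 25 × 0.05291772 nm / 1
r_5 = 1.322943 nm / 1
r_5 = 1.32294 nm

The electron orbits at approximately 1.32294 nm from the nucleus.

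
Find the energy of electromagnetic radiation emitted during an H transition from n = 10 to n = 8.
0.077 eV

The energy levels are E_n = -13.6057 eV / n².

Energy at n = 10: E_10 = -13.6057 / 10² = -0.136057 eV
Energy at n = 8: E_8 = -13.6057 / 8² = -0.212589 eV

For emission (electron falling to lower state), the photon energy is:
E_photon = E_10 - E_8 = |-0.136057 - (-0.212589)|
E_photon = 0.077 eV

This energy is carried away by the emitted photon.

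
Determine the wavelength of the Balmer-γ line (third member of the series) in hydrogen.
433.935777 nm

The lines of a series are numbered from the longest wavelength (smallest ΔE) outward; the third line is the transition from n = n_f + 3 to n_f.
The Balmer series has all transitions ending at n_f = 2.

For H, the third line (γ-line) is the jump from n = 5 to n = 2:
E_5 = -13.6057 / 5² = -0.5442280000 eV
E_2 = -13.6057 / 2² = -3.4014250000 eV
ΔE = E_5 - E_2 = 2.8571970000 eV

λ = hc/E = 1239.84 eV·nm / 2.8571970000 eV
λ = 433.935777 nm

This is the γ-line of the Balmer series in H.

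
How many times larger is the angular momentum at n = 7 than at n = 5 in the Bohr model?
1.40

In the Bohr model, L_n = nℏ, so the ratio is purely the ratio of quantum numbers:

L_7/L_5 = 7ℏ / 5ℏ = 7/5 = 1.40

The angular momentum scales linearly with n.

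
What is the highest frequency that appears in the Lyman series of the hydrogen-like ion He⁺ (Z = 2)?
1.31594e+16 Hz

The series limit corresponds to the transition from n = ∞ to n = 1.
This is the highest energy (shortest wavelength) transition in the Lyman series.

E_∞ = 0 eV
E_1 = -13.6057 × 2² / 1² = -54.4228000 eV

Energy at series limit:
ΔE = E_∞ - E_1 = 0 - (-54.4228000) = 54.4228000 eV
E = 54.4228000 eV × (1.602177 × 10⁻¹⁹ J/eV) = 8.7194958e-18 J
f = E/h = 8.7194958e-18 J / (6.62607 × 10⁻³⁴ J·s) = 1.31594e+16 Hz

This energy equals the ionization energy from the n = 1 state of He⁺.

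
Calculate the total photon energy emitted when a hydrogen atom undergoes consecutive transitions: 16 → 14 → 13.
0.03 eV

The energy levels of hydrogen are E_n = -13.6057 / n² eV.

First transition (16 → 14):
ΔE₁ = |E_14 - E_16|
ΔE₁ = |-0.06941684 - (-0.05314727)| = 0.01627 eV

Second transition (14 → 13):
ΔE₂ = |E_13 - E_14|
ΔE₂ = |-0.08050710 - (-0.06941684)| = 0.01109 eV

Total energy released:
E_total = ΔE₁ + ΔE₂ = 0.01627 + 0.01109 = 0.03 eV

Note: This equals the direct transition 16 → 13: 0.03 eV ✓
Energy is conserved regardless of the path taken.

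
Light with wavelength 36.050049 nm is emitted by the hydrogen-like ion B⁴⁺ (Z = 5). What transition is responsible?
n = 10 → n = 3

First, find the photon energy from the wavelength (hc = 1239.84 eV·nm):
E = hc/λ = 1239.84 eV·nm / 36.050049 nm = 34.392186 eV

The energy levels of B⁴⁺ satisfy E_n = -13.6057 × 5² / n² eV, so an emission n_i → n_f releases
ΔE = 13.6057 × 5² × (1/n_f² − 1/n_i²) eV.

Setting ΔE equal to the photon energy:
1/n_f² − 1/n_i² = 34.392186 / (13.6057 × 5²) = 0.10111111

Since 1/n_i² must be positive, we need 1/n_f² > 0.10111111, i.e. n_f ≤ 3. For each allowed n_f, solve n_i = (1/n_f² − 0.10111111)^(−1/2) and check whether it is a whole number:
  n_f = 1: 1/n_i² = 1.00000000 − 0.10111111 = 0.89888889 → n_i = 1.055  (not an integer) ✗
  n_f = 2: 1/n_i² = 0.25000000 − 0.10111111 = 0.14888889 → n_i = 2.592  (not an integer) ✗
  n_f = 3: 1/n_i² = 0.11111111 − 0.10111111 = 0.01000000 → n_i = 10.000  → integer, n_i = 10 ✓

Only n_f = 3 gives an integer upper level, n_i = 10.

The transition is from n = 10 to n = 3 (emission).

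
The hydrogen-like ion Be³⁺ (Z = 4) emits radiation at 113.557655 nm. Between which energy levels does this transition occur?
n = 9 → n = 4

First, find the photon energy from the wavelength (hc = 1239.84 eV·nm):
E = hc/λ = 1239.84 eV·nm / 113.557655 nm = 10.918154 eV

The energy levels of Be³⁺ satisfy E_n = -13.6057 × 4² / n² eV, so an emission n_i → n_f releases
ΔE = 13.6057 × 4² × (1/n_f² − 1/n_i²) eV.

Setting ΔE equal to the photon energy:
1/n_f² − 1/n_i² = 10.918154 / (13.6057 × 4²) = 0.050154320

Since 1/n_i² must be positive, we need 1/n_f² > 0.050154320, i.e. n_f ≤ 4. For each allowed n_f, solve n_i = (1/n_f² − 0.050154320)^(−1/2) and check whether it is a whole number:
  n_f = 1: 1/n_i² = 1.000000000 − 0.050154320 = 0.949845680 → n_i = 1.026  (not an integer) ✗
  n_f = 2: 1/n_i² = 0.250000000 − 0.050154320 = 0.199845680 → n_i = 2.237  (not an integer) ✗
  n_f = 3: 1/n_i² = 0.111111111 − 0.050154320 = 0.060956791 → n_i = 4.050  (not an integer) ✗
  n_f = 4: 1/n_i² = 0.062500000 − 0.050154320 = 0.012345680 → n_i = 9.000  → integer, n_i = 9 ✓

Only n_f = 4 gives an integer upper level, n_i = 9.

The transition is from n = 9 to n = 4 (emission).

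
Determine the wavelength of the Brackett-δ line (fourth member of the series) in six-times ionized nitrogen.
39.6741 nm

The lines of a series are numbered from the longest wavelength (smallest ΔE) outward; the fourth line is the transition from n = n_f + 4 to n_f.
The Brackett series has all transitions ending at n_f = 4.

For N⁶⁺ (Z = 7), the fourth line (δ-line) is the jump from n = 8 to n = 4:
E_8 = -13.6057 × 7² / 8² = -10.416864 eV
E_4 = -13.6057 × 7² / 4² = -41.667456 eV
ΔE = E_8 - E_4 = 31.250592 eV

λ = hc/E = 1239.84 eV·nm / 31.250592 eV
λ = 39.6741 nm

This is the δ-line of the Brackett series in N⁶⁺.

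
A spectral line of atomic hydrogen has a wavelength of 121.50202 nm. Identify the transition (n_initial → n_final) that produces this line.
n = 2 → n = 1

First, find the photon energy from the wavelength (hc = 1239.84 eV·nm):
E = hc/λ = 1239.84 eV·nm / 121.50202 nm = 10.204275 eV

The energy levels of hydrogen satisfy E_n = -13.6057 / n² eV, so an emission n_i → n_f releases
ΔE = 13.6057 × (1/n_f² − 1/n_i²) eV.

Setting ΔE equal to the photon energy:
1/n_f² − 1/n_i² = 10.204275 / 13.6057 = 0.75000000

Since 1/n_i² must be positive, we need 1/n_f² > 0.75000000, i.e. n_f ≤ 1. For each allowed n_f, solve n_i = (1/n_f² − 0.75000000)^(−1/2) and check whether it is a whole number:
  n_f = 1: 1/n_i² = 1.00000000 − 0.75000000 = 0.25000000 → n_i = 2.000  → integer, n_i = 2 ✓

Only n_f = 1 gives an integer upper level, n_i = 2.

The transition is from n = 2 to n = 1 (emission).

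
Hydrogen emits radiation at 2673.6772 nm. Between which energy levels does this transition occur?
n = 13 → n = 5

First, find the photon energy from the wavelength (hc = 1239.84 eV·nm):
E = hc/λ = 1239.84 eV·nm / 2673.6772 nm = 0.46372090 eV

The energy levels of hydrogen satisfy E_n = -13.6057 / n² eV, so an emission n_i → n_f releases
ΔE = 13.6057 × (1/n_f² − 1/n_i²) eV.

Setting ΔE equal to the photon energy:
1/n_f² − 1/n_i² = 0.46372090 / 13.6057 = 0.034082840

Since 1/n_i² must be positive, we need 1/n_f² > 0.034082840, i.e. n_f ≤ 5. For each allowed n_f, solve n_i = (1/n_f² − 0.034082840)^(−1/2) and check whether it is a whole number:
  n_f = 1: 1/n_i² = 1.000000000 − 0.034082840 = 0.965917160 → n_i = 1.017  (not an integer) ✗
  n_f = 2: 1/n_i² = 0.250000000 − 0.034082840 = 0.215917160 → n_i = 2.152  (not an integer) ✗
  n_f = 3: 1/n_i² = 0.111111111 − 0.034082840 = 0.077028271 → n_i = 3.603  (not an integer) ✗
  n_f = 4: 1/n_i² = 0.062500000 − 0.034082840 = 0.028417160 → n_i = 5.932  (not an integer) ✗
  n_f = 5: 1/n_i² = 0.040000000 − 0.034082840 = 0.005917160 → n_i = 13.000  → integer, n_i = 13 ✓

Only n_f = 5 gives an integer upper level, n_i = 13.

The transition is from n = 13 to n = 5 (emission).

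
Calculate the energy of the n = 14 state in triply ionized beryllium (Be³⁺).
-1.111 eV

For hydrogen-like ions, the energy levels scale with Z²:
E_n = -13.6057 Z² / n² eV

For Be³⁺ (Z = 4) at n = 14:
E_14 = -13.6057 × 4² / 14²
E_14 = -13.6057 × 16 / 196
E_14 = -217.6912 / 196
E_14 = -1.111 eV

The energy is 16 times more negative than hydrogen at the same n due to the stronger nuclear charge.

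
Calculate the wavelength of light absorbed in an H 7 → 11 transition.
7504.01523 nm

First, find the transition energy using E_n = -13.6057 / n² eV:
E_7 = -13.6057 / 7² = -0.27766734694 eV
E_11 = -13.6057 / 11² = -0.11244380165 eV

Photon energy: |ΔE| = |E_11 - E_7| = 0.16522354529 eV

Convert to wavelength using E = hc/λ with hc = 1239.84 eV·nm:
λ = hc/E = 1239.84 eV·nm / 0.16522354529 eV
λ = 7504.01523 nm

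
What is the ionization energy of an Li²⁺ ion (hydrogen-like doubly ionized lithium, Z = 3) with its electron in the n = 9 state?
1.511744 eV

The ionization energy is the energy needed to remove the electron completely (n → ∞).

For a hydrogen-like ion with Z = 3, E_n = -13.6057 Z² / n² eV.

At n = 9: E_9 = -13.6057 × 3² / 9² = -1.511744444 eV
At n = ∞: E_∞ = 0 eV

Ionization energy = E_∞ - E_9 = 0 - (-1.511744444) = 1.511744444 eV
Ionization energy ≈ 1.511744 eV

This is also called the binding energy of the electron in state n = 9.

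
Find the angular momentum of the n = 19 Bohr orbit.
2.0037e-33 J·s (or 19ℏ)

In the Bohr model, angular momentum is quantized:
L = nℏ

where ℏ = h/(2π) = 1.054572e-34 J·s

For n = 19:
L = 19 × 1.054572e-34 J·s
L = 2.0037e-33 J·s

This can also be written as L = 19ℏ.
The angular momentum is an integer multiple of the reduced Planck constant.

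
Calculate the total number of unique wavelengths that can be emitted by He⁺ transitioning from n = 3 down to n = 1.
3

The electron can occupy levels n = 1, 2, ..., 3 during de-excitation — that is m = 3 - 1 + 1 = 3 distinct levels.

The number of distinct spectral lines equals the number of ways to choose 2 of these m levels (each pair gives one possible emission transition):

Number of lines = m(m-1)/2 = 3×2/2 = 3

These correspond to all possible transitions between the 3 levels:
3 → 2, 3 → 1, 2 → 1

Each transition produces a photon with a unique energy (and thus wavelength). This count does not depend on Z.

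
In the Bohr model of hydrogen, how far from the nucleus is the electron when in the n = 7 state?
2.59297 nm (or 25.92968 Å)

The Bohr radius formula is:
r_n = n² a₀ / Z

where a₀ = 0.05291772 nm is the Bohr radius.

For H (Z = 1) at n = 7:
r_7 = 7² × 0.05291772 nm / 1
r_7 = 49 × 0.05291772 nm / 1
r_7 = 2.592968 nm / 1
r_7 = 2.59297 nm

The electron orbits at approximately 2.59297 nm from the nucleus.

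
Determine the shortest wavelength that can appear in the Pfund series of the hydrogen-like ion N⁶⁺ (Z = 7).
46.493 nm

The series limit corresponds to the transition from n = ∞ to n = 5.
This is the highest energy (shortest wavelength) transition in the Pfund series.

E_∞ = 0 eV
E_5 = -13.6057 × 7² / 5² = -26.66717 eV

Energy at series limit:
ΔE = E_∞ - E_5 = 0 - (-26.66717) = 26.66717 eV
λ = hc/E = 1239.84 eV·nm / 26.66717 eV = 46.493 nm

This energy equals the ionization energy from the n = 5 state of N⁶⁺.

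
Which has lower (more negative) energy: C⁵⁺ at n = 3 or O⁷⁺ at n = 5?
C⁵⁺ at n = 3 (E = -54.4228 eV)

Using E_n = -13.6057 Z² / n² eV:

C⁵⁺ (Z = 6) at n = 3:
E = -13.6057 × 6² / 3² = -13.6057 × 36 / 9 = -54.4228000 eV

O⁷⁺ (Z = 8) at n = 5:
E = -13.6057 × 8² / 5² = -13.6057 × 64 / 25 = -34.8305920 eV

Since -54.4228000 eV < -34.8305920 eV,
C⁵⁺ at n = 3 is more tightly bound (requires more energy to ionize).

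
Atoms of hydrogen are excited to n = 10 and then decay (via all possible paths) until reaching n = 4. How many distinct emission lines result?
21

The electron can occupy levels n = 4, 5, ..., 10 during de-excitation — that is m = 10 - 4 + 1 = 7 distinct levels.

The number of distinct spectral lines equals the number of ways to choose 2 of these m levels (each pair gives one possible emission transition):

Number of lines = m(m-1)/2 = 7×6/2 = 21

These correspond to all possible transitions between the 7 levels:
10 → 9, 10 → 8, 10 → 7, 10 → 6, 10 → 5, 10 → 4, 9 → 8, 9 → 7...

Each transition produces a photon with a unique energy (and thus wavelength). This count does not depend on Z.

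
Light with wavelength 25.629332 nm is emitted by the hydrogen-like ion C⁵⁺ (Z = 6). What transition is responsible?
n = 9 → n = 3

First, find the photon energy from the wavelength (hc = 1239.84 eV·nm):
E = hc/λ = 1239.84 eV·nm / 25.629332 nm = 48.375822 eV

The energy levels of C⁵⁺ satisfy E_n = -13.6057 × 6² / n² eV, so an emission n_i → n_f releases
ΔE = 13.6057 × 6² × (1/n_f² − 1/n_i²) eV.

Setting ΔE equal to the photon energy:
1/n_f² − 1/n_i² = 48.375822 / (13.6057 × 6²) = 0.098765432

Since 1/n_i² must be positive, we need 1/n_f² > 0.098765432, i.e. n_f ≤ 3. For each allowed n_f, solve n_i = (1/n_f² − 0.098765432)^(−1/2) and check whether it is a whole number:
  n_f = 1: 1/n_i² = 1.000000000 − 0.098765432 = 0.901234568 → n_i = 1.053  (not an integer) ✗
  n_f = 2: 1/n_i² = 0.250000000 − 0.098765432 = 0.151234568 → n_i = 2.571  (not an integer) ✗
  n_f = 3: 1/n_i² = 0.111111111 − 0.098765432 = 0.012345679 → n_i = 9.000  → integer, n_i = 9 ✓

Only n_f = 3 gives an integer upper level, n_i = 9.

The transition is from n = 9 to n = 3 (emission).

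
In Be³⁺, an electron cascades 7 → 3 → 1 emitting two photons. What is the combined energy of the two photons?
213.24852 eV

The energy levels of Be³⁺ are E_n = -13.6057 × 4² / n² eV.

First transition (7 → 3):
ΔE₁ = |E_3 - E_7|
ΔE₁ = |-24.18791111111 - (-4.44267755102)| = 19.74523356 eV

Second transition (3 → 1):
ΔE₂ = |E_1 - E_3|
ΔE₂ = |-217.69120000000 - (-24.18791111111)| = 193.50328889 eV

Total energy released:
E_total = ΔE₁ + ΔE₂ = 19.74523356 + 193.50328889 = 213.24852 eV

Note: This equals the direct transition 7 → 1: 213.24852 eV ✓
Energy is conserved regardless of the path taken.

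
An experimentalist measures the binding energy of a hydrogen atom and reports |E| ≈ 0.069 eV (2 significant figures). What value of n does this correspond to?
n = 14

The exact energy levels follow E_n = -13.6057 eV / n².

The measured value (-0.069 eV) is reported to only 2 significant figures, so we must test candidate n values and see which one matches to that precision.

Candidate energies:
  n = 12:  E = -13.6057/12² = -0.094484 eV
  n = 13:  E = -13.6057/13² = -0.080507 eV
  n = 14:  E = -13.6057/14² = -0.069417 eV  ← matches
  n = 15:  E = -13.6057/15² = -0.060470 eV
  n = 16:  E = -13.6057/16² = -0.053147 eV

Checking against the measurement of -0.069 eV (2 sig figs), only n = 14 agrees:
E_14 = -0.069417 eV, which rounds to -0.069 eV ✓

Therefore n = 14.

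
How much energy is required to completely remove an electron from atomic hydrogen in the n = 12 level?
0.0945 eV

The ionization energy is the energy needed to remove the electron completely (n → ∞).

For hydrogen, E_n = -13.6057 eV / n².

At n = 12: E_12 = -13.6057 / 12² = -0.0944840 eV
At n = ∞: E_∞ = 0 eV

Ionization energy = E_∞ - E_12 = 0 - (-0.0944840) = 0.0944840 eV
Ionization energy ≈ 0.0945 eV

This is also called the binding energy of the electron in state n = 12.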